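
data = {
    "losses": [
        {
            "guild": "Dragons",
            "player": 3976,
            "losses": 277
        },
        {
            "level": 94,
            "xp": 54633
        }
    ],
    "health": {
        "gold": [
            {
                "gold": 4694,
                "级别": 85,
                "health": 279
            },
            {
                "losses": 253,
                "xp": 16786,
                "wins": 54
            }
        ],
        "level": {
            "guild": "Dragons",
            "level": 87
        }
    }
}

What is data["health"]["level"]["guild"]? "Dragons"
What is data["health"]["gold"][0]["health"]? 279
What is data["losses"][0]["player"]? 3976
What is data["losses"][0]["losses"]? 277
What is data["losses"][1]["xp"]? 54633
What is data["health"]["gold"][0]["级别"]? 85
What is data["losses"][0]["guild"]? "Dragons"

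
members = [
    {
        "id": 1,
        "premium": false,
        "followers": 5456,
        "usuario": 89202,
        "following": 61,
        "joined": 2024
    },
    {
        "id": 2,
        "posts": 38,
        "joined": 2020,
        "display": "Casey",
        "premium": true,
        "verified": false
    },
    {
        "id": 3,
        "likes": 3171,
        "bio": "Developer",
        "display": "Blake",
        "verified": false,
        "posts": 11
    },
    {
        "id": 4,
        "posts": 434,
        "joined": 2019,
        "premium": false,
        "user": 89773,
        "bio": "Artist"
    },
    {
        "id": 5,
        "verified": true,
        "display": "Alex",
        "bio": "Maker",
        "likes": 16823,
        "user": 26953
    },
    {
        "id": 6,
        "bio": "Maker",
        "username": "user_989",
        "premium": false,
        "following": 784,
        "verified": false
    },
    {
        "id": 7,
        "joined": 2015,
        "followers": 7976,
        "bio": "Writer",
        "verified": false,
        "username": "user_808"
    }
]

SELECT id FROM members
[1, 2, 3, 4, 5, 6, 7]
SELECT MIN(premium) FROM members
False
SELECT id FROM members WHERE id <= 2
[1, 2]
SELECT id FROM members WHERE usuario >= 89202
[1]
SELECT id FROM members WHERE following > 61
[6]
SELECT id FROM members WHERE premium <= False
[1, 4, 6]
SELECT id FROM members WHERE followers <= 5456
[1]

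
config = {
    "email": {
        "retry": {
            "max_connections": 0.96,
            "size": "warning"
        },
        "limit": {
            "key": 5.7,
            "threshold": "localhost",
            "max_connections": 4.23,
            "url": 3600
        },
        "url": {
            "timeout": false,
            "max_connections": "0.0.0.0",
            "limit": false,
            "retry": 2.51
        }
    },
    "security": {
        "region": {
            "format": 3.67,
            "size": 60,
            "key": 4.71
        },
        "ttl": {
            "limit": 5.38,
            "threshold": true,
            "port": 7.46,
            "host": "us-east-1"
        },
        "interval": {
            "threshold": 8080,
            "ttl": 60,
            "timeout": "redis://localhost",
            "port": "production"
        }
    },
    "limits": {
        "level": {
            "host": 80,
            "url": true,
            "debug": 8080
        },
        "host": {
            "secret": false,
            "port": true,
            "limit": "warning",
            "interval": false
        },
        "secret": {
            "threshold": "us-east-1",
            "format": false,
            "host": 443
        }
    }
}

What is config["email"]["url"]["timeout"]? False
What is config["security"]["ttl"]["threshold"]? True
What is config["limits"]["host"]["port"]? True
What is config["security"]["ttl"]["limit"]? 5.38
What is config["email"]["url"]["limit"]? False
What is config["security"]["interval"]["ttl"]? 60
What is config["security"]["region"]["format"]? 3.67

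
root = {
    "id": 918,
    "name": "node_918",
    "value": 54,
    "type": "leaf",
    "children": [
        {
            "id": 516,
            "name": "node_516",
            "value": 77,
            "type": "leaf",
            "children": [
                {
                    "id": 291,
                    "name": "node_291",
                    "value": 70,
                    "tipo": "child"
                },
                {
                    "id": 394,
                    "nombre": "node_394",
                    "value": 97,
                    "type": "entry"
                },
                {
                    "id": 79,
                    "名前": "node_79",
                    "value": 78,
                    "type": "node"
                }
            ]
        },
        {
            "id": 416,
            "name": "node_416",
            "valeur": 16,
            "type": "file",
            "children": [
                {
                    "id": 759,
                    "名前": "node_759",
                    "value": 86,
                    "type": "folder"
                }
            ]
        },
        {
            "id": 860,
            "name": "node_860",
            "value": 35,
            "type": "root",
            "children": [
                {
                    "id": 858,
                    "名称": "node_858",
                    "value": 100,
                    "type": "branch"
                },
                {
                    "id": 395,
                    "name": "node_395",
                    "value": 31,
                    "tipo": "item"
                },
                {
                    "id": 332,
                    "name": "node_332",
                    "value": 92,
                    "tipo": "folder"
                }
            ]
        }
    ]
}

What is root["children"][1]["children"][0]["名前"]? "node_759"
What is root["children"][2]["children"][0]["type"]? "branch"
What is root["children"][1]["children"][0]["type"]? "folder"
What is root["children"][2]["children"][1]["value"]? 31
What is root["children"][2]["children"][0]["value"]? 100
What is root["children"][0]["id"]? 516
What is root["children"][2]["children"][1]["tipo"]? "item"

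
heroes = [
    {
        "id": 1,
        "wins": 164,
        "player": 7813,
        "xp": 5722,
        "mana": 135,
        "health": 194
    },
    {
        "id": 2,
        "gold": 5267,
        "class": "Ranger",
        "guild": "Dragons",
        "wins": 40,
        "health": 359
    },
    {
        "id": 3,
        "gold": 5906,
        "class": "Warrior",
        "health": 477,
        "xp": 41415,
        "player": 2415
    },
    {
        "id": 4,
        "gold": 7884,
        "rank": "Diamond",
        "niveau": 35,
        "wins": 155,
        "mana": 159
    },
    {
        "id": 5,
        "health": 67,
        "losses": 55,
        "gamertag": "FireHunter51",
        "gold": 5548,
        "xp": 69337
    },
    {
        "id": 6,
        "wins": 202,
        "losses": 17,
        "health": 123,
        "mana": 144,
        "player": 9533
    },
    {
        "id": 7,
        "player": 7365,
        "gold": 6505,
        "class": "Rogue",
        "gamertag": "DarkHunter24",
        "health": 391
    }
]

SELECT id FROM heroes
[1, 2, 3, 4, 5, 6, 7]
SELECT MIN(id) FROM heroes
1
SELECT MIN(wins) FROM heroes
40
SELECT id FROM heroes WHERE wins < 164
[2, 4]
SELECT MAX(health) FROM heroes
477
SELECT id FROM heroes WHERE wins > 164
[6]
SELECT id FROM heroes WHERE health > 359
[3, 7]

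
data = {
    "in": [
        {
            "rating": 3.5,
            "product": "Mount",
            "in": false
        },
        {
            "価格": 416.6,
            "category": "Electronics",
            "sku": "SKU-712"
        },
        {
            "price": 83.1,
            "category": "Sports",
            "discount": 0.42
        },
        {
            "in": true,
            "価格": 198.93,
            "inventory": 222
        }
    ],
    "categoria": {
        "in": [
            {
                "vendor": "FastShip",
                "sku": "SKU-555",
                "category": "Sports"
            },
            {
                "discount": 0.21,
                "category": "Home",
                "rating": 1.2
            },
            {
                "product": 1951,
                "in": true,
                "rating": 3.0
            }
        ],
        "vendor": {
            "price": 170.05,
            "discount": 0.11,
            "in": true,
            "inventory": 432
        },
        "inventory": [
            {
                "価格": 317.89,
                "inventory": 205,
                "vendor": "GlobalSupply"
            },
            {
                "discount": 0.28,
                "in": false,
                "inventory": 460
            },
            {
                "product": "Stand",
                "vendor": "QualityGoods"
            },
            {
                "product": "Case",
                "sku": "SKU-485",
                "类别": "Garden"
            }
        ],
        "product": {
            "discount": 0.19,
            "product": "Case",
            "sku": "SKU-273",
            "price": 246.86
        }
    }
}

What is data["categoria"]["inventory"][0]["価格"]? 317.89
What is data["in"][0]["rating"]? 3.5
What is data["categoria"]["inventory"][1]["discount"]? 0.28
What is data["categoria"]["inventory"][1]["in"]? False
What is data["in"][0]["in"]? False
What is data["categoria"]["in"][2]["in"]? True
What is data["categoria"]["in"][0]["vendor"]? "FastShip"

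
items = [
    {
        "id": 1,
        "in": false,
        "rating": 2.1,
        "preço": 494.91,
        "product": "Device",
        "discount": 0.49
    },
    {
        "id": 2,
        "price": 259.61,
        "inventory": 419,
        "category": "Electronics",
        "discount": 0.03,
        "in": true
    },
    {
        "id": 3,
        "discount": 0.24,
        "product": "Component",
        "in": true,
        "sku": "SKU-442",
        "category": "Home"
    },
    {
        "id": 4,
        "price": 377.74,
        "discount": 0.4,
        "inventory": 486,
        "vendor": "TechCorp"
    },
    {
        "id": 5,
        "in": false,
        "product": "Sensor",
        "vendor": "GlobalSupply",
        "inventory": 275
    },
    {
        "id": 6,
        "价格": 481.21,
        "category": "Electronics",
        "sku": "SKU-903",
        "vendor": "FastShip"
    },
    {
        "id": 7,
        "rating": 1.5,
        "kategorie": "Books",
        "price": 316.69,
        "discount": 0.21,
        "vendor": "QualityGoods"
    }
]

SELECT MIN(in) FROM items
False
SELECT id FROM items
[1, 2, 3, 4, 5, 6, 7]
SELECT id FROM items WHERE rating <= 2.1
[1, 7]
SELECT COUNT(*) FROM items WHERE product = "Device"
1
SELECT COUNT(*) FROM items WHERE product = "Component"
1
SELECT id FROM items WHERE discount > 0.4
[1]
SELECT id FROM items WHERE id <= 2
[1, 2]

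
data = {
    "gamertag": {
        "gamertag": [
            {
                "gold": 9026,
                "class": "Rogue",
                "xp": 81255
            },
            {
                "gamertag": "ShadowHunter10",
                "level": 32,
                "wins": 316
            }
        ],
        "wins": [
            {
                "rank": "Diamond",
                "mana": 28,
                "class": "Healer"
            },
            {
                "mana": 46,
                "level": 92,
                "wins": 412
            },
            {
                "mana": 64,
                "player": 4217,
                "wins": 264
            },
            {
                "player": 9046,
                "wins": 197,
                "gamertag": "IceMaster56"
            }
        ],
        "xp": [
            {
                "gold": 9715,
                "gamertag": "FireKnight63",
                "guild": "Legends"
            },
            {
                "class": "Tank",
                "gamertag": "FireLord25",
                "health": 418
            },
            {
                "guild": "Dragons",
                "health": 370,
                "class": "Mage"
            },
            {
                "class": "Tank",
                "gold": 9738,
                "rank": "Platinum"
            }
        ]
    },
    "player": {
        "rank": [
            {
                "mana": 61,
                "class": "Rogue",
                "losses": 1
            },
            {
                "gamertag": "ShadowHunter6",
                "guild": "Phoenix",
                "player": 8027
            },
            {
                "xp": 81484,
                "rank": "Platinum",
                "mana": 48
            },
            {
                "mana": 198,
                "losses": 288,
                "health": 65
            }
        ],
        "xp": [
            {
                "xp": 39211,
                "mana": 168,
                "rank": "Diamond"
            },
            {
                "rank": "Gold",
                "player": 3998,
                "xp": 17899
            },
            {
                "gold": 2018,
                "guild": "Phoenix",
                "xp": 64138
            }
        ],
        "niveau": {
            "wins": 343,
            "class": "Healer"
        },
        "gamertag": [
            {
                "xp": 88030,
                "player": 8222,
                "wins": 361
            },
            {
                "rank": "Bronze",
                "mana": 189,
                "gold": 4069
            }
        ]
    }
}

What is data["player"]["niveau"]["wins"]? 343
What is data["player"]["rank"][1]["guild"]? "Phoenix"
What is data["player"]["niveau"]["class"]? "Healer"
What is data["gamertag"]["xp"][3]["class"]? "Tank"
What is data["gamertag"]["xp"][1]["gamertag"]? "FireLord25"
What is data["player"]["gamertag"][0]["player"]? 8222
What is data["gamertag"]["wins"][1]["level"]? 92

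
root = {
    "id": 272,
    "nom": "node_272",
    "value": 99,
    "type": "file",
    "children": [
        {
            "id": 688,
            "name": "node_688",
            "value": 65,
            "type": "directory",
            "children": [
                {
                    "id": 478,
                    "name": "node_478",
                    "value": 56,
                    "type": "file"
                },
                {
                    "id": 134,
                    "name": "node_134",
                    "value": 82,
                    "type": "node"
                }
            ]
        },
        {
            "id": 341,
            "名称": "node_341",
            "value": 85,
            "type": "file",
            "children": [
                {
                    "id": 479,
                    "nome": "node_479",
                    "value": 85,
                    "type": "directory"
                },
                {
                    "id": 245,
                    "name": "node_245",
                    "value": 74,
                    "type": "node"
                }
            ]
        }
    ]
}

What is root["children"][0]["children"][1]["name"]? "node_134"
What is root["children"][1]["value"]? 85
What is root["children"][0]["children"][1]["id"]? 134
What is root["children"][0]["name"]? "node_688"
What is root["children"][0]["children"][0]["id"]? 478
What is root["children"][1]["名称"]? "node_341"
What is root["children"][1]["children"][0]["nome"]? "node_479"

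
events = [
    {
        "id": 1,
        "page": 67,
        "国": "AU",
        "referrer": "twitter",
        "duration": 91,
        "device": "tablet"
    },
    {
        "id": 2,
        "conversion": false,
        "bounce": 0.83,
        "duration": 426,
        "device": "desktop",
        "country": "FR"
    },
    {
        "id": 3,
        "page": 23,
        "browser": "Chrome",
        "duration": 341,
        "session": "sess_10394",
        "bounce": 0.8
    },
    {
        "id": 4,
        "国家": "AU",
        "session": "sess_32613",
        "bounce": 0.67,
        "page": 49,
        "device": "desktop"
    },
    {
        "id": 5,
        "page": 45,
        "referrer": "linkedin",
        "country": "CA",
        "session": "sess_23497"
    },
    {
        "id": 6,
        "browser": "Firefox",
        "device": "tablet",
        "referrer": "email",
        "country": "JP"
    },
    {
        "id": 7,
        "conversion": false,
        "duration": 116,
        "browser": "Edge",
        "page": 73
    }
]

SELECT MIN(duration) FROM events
91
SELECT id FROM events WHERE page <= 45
[3, 5]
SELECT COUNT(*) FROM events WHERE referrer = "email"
1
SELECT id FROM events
[1, 2, 3, 4, 5, 6, 7]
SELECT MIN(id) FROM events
1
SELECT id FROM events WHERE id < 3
[1, 2]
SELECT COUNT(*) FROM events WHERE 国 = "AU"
1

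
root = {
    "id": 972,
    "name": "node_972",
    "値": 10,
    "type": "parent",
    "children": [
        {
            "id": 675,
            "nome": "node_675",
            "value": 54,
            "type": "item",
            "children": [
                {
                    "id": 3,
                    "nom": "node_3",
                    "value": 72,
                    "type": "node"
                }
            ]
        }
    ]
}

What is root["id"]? 972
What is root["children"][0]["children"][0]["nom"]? "node_3"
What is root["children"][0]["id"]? 675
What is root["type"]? "parent"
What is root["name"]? "node_972"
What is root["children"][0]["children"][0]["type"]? "node"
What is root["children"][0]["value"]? 54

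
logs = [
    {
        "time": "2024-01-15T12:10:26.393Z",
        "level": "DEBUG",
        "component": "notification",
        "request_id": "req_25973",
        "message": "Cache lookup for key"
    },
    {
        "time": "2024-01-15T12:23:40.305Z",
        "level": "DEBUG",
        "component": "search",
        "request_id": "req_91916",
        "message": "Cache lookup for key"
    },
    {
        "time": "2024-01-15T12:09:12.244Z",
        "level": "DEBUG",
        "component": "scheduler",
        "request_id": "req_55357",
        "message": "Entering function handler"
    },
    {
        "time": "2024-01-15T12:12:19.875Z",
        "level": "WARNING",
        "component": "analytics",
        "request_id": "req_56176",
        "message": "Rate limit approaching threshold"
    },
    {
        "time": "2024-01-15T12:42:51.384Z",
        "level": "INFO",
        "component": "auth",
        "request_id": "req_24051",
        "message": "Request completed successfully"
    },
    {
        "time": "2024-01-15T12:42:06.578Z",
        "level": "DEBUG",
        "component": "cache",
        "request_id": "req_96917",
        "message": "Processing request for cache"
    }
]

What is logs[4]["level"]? "INFO"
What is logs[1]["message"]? "Cache lookup for key"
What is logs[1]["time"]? "2024-01-15T12:23:40.305Z"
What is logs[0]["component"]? "notification"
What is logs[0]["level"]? "DEBUG"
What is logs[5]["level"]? "DEBUG"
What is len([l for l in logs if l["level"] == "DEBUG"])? 4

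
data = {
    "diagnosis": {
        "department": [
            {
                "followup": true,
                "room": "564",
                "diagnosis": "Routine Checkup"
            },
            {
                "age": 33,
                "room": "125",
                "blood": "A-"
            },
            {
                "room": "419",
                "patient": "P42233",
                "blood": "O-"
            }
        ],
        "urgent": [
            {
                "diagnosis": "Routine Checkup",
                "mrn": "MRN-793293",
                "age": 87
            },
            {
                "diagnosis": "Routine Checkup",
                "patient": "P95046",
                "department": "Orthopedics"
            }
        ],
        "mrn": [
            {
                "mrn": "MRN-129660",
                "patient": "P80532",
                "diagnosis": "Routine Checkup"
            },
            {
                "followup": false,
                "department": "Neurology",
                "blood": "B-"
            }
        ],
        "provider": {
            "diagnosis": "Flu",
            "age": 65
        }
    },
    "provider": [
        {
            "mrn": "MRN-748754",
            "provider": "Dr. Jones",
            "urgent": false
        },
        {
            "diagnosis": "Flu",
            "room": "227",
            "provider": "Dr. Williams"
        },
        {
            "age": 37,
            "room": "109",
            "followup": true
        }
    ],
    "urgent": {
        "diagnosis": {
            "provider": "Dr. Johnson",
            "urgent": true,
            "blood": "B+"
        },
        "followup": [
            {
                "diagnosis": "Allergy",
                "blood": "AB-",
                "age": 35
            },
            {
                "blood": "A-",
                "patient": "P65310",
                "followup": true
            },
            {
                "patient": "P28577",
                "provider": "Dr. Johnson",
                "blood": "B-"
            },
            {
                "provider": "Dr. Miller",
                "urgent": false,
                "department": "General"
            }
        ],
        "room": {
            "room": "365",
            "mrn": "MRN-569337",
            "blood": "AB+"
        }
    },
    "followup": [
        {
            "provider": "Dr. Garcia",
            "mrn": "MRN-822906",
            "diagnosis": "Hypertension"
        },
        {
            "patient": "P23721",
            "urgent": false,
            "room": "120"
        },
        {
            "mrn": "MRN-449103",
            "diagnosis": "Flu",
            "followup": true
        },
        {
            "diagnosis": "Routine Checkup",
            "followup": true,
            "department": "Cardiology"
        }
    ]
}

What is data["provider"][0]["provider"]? "Dr. Jones"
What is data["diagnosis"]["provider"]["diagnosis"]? "Flu"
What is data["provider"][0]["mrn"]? "MRN-748754"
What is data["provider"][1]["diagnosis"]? "Flu"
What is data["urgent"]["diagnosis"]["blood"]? "B+"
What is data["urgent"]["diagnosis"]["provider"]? "Dr. Johnson"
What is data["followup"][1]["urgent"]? False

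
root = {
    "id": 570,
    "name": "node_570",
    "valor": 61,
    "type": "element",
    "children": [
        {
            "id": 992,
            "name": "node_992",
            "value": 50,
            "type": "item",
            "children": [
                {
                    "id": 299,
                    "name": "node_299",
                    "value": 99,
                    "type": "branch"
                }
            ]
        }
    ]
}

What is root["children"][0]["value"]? 50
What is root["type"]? "element"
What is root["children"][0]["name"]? "node_992"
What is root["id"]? 570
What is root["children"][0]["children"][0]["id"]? 299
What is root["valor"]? 61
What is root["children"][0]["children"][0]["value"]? 99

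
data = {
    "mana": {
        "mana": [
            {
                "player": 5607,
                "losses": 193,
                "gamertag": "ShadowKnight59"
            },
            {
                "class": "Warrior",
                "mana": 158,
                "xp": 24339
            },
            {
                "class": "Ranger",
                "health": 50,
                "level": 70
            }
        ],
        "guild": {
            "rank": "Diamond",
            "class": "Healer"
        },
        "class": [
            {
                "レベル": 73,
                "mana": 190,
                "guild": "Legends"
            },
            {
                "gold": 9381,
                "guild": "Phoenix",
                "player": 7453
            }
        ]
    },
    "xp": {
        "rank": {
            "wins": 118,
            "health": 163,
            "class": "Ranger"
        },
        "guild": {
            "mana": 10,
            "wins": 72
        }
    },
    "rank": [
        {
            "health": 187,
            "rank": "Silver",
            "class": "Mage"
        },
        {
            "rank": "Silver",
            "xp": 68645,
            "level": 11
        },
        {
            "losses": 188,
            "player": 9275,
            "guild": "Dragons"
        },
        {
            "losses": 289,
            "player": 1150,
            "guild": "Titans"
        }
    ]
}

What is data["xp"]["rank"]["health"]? 163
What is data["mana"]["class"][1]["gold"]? 9381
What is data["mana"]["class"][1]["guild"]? "Phoenix"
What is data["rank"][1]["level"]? 11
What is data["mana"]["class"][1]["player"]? 7453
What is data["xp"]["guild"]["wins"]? 72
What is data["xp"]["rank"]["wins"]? 118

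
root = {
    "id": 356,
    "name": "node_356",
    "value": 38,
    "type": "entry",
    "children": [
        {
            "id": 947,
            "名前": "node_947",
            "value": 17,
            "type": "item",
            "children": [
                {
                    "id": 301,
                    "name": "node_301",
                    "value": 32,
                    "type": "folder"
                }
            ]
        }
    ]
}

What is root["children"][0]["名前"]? "node_947"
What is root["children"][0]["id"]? 947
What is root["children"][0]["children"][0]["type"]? "folder"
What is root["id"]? 356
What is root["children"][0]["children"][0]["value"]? 32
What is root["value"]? 38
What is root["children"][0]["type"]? "item"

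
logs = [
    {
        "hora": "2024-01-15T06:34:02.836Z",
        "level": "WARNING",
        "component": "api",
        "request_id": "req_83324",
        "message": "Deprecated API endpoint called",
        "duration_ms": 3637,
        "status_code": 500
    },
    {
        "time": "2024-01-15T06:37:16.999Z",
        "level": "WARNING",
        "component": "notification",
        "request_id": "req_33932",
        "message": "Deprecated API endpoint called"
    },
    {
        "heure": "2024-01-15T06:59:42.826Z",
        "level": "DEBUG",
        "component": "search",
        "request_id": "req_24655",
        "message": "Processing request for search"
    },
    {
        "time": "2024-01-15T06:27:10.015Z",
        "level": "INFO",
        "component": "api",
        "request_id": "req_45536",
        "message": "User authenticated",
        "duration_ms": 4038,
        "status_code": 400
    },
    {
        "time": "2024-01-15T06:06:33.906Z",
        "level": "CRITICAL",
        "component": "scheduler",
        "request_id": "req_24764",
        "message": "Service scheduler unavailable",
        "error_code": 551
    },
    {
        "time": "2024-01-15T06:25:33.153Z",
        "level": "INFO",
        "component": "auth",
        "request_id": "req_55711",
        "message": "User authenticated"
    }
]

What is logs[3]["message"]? "User authenticated"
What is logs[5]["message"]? "User authenticated"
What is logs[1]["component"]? "notification"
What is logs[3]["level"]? "INFO"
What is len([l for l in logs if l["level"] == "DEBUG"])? 1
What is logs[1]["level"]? "WARNING"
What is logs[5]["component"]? "auth"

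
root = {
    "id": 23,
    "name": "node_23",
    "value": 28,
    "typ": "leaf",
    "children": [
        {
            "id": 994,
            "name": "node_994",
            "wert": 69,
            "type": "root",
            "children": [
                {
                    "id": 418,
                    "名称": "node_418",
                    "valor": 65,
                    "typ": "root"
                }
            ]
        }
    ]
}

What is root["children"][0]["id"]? 994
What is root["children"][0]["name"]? "node_994"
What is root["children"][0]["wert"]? 69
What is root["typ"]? "leaf"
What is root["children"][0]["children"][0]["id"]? 418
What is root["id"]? 23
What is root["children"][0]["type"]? "root"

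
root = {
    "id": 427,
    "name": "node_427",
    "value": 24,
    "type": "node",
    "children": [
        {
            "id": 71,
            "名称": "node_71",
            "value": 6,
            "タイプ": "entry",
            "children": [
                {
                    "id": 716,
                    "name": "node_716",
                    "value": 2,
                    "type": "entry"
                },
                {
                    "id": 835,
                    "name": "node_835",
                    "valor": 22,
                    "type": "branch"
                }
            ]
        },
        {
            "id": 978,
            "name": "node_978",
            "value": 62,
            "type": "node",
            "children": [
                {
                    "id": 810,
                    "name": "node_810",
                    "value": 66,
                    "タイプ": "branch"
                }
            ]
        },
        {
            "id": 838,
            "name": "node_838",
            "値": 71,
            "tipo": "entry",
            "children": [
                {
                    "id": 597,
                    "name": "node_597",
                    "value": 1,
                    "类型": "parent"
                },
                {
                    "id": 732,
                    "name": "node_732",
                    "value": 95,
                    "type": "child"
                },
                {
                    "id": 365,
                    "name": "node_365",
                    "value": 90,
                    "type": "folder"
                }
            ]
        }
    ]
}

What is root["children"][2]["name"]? "node_838"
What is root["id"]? 427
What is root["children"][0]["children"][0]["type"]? "entry"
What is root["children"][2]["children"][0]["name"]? "node_597"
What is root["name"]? "node_427"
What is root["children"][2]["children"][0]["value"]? 1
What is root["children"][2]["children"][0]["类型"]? "parent"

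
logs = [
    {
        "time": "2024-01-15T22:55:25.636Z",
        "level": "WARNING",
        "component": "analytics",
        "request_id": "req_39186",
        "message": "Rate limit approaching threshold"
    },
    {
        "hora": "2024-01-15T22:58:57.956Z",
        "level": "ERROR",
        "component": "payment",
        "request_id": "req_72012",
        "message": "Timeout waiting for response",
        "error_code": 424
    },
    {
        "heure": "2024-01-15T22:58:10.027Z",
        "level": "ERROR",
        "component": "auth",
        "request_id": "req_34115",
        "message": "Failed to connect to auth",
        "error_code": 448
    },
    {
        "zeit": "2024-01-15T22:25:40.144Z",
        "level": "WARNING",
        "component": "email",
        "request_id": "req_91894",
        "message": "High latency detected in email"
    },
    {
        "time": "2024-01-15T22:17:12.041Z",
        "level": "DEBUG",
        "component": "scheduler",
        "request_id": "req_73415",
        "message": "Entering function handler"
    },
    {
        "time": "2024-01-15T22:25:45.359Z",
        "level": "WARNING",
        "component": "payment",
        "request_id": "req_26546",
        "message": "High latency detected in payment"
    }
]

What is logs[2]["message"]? "Failed to connect to auth"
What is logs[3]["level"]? "WARNING"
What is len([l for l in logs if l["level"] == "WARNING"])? 3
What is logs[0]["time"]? "2024-01-15T22:55:25.636Z"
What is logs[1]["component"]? "payment"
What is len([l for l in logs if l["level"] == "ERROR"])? 2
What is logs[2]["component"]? "auth"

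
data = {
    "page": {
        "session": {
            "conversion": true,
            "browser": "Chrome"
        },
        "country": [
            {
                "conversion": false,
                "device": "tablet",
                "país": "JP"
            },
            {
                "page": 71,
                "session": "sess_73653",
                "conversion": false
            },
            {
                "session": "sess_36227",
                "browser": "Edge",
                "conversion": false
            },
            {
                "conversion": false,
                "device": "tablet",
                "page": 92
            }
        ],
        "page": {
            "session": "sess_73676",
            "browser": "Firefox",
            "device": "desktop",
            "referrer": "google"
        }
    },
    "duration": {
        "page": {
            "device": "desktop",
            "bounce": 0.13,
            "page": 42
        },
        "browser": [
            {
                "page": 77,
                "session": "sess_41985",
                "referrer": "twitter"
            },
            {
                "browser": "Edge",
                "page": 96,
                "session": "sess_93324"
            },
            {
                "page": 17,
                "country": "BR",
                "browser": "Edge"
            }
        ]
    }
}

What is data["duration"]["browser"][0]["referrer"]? "twitter"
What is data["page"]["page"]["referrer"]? "google"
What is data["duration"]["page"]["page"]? 42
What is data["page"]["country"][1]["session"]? "sess_73653"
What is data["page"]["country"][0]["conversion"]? False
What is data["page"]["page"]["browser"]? "Firefox"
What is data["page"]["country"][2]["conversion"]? False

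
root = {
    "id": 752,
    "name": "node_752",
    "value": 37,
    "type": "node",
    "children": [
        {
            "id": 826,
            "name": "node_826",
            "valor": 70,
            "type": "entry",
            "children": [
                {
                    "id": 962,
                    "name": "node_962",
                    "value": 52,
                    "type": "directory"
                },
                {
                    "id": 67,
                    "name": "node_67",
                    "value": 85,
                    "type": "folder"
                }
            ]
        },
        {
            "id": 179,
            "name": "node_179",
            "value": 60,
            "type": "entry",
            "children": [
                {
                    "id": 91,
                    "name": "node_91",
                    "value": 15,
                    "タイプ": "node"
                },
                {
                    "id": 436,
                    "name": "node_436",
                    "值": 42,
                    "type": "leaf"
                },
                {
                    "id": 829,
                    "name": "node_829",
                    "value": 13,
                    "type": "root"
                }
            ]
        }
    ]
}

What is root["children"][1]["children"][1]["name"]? "node_436"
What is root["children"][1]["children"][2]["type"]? "root"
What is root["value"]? 37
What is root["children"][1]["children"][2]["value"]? 13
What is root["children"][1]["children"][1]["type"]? "leaf"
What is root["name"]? "node_752"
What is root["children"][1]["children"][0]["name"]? "node_91"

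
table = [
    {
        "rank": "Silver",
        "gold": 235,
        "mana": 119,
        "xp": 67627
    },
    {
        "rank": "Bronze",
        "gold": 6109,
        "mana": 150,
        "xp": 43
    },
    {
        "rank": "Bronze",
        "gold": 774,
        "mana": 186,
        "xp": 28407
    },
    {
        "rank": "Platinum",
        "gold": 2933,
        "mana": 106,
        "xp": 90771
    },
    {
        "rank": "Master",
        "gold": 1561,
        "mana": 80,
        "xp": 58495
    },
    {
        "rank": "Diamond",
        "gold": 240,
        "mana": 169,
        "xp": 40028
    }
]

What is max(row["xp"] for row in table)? 90771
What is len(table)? 6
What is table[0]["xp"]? 67627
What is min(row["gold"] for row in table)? 235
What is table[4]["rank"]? "Master"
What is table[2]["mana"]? 186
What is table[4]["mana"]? 80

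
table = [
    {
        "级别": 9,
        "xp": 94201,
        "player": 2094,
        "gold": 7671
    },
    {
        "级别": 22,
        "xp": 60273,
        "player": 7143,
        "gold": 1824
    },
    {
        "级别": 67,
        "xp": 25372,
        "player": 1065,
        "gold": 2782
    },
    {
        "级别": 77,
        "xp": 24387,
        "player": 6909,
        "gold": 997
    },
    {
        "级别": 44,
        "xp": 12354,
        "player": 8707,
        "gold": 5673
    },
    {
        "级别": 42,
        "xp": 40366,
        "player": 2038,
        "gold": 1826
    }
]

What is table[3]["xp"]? 24387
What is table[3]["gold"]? 997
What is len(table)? 6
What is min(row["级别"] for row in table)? 9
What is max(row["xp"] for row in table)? 94201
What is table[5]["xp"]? 40366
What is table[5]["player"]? 2038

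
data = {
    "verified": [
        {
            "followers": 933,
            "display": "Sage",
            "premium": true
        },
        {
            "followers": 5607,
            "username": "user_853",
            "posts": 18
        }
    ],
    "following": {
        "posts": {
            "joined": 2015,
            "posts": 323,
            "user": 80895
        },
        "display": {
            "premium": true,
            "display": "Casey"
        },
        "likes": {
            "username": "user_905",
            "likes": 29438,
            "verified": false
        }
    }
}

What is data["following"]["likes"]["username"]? "user_905"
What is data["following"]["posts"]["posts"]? 323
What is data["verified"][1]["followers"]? 5607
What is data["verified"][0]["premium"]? True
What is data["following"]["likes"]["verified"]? False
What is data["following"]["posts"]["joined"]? 2015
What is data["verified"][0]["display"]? "Sage"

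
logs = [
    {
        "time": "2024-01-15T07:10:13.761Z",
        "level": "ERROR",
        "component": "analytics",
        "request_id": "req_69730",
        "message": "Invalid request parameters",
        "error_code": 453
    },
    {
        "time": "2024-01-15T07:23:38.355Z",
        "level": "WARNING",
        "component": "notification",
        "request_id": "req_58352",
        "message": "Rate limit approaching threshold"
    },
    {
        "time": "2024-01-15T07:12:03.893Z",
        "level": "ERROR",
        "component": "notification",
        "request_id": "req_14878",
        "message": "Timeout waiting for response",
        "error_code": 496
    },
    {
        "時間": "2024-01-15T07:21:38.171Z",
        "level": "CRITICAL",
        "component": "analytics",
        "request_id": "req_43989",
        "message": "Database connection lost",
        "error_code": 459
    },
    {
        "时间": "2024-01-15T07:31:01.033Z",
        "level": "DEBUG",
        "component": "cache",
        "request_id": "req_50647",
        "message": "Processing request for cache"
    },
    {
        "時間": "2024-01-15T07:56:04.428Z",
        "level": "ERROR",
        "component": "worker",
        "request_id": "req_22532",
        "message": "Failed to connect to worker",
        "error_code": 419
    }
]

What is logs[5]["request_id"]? "req_22532"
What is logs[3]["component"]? "analytics"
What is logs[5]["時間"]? "2024-01-15T07:56:04.428Z"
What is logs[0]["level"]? "ERROR"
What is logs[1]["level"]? "WARNING"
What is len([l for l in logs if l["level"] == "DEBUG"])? 1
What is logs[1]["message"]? "Rate limit approaching threshold"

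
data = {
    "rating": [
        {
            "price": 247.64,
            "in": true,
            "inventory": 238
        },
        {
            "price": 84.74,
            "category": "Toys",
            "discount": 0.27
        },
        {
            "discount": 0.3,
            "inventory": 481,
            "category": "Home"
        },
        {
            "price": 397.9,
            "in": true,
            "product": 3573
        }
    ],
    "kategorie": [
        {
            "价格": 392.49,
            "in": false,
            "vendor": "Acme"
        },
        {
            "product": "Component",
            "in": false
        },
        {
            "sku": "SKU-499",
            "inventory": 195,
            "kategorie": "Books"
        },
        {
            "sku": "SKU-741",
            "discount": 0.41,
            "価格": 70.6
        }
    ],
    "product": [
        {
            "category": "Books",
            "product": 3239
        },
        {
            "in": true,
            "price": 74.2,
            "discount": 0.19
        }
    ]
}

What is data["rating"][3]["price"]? 397.9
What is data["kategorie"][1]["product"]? "Component"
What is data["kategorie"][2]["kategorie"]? "Books"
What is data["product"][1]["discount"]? 0.19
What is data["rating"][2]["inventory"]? 481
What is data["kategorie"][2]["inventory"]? 195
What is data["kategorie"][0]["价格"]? 392.49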